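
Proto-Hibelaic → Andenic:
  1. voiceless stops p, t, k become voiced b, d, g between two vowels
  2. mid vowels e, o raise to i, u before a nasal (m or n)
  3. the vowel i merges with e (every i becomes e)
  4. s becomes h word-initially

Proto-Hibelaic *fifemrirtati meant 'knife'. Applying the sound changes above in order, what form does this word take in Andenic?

Andenic: start from *fifemrirtati.
  rule 1 (intervocalic voicing): fifemrirtati → fifemrirtadi
  rule 2 (pre-nasal raising): fifemrirtadi → fifimrirtadi
  rule 3 (vowel merger): fifimrirtadi → fefemrertade
  rule 4: no change — fefemrertade
  ⇒ Andenic fefemrertade

fefemrertade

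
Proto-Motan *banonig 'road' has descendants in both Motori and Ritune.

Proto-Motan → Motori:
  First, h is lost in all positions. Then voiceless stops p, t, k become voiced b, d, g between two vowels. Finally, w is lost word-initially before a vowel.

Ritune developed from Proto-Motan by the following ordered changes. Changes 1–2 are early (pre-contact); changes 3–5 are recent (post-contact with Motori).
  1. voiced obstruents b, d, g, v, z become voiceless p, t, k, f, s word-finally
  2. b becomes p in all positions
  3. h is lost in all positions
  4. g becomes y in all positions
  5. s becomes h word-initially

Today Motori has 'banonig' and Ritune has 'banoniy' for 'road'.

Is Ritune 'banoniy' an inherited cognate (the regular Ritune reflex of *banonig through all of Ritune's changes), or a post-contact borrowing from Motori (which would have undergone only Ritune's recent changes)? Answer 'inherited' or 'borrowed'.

If inherited, *banonig would pass through all of Ritune's changes:
Ritune: *banonig > banonik > panonik  (by final devoicing, unconditioned shift)
If borrowed from Motori 'banonig' after the early changes, it would undergo only the recent ones:
  rule 3 (h-loss): no change (banonig)
  rule 4 (unconditioned shift): banonig → banoniy
  rule 5 (debuccalisation): no change (banoniy)
  ⇒ as a loan: banoniy
Ritune 'banoniy' matches the loan outcome 'banoniy', not the inherited 'panonik' — it skipped the early Ritune changes, so it was borrowed from Motori.

borrowed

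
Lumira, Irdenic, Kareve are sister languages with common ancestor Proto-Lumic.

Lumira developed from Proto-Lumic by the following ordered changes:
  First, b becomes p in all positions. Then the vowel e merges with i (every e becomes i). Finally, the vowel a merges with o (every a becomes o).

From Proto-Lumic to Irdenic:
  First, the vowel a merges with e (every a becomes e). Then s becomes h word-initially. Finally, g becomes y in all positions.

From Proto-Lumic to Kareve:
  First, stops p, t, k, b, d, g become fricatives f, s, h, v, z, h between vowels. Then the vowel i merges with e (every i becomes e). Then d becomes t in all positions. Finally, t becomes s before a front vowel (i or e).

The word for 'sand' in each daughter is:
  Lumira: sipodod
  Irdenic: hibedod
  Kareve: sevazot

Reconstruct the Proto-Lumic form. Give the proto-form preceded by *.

Position 7: Lumira has d, Irdenic has d, Kareve has t. Lumira preserves d here (none of its changes turn any other segment into d), so the proto-segment is *d.
Position 4: Lumira has o, Irdenic has e, Kareve has a. Kareve preserves a here (none of its changes turn any other segment into a), so the proto-segment is *a.
Verify the candidate proto-form against each daughter:
Lumira: *sibadod
  sibadod → sipadod   [unconditioned shift]
  sipadod (rule 2 does not apply)
  sipadod → sipodod   [vowel merger]
  giving Lumira sipodod.
Irdenic: start from *sibadod.
  rule 1 (vowel merger): sibadod → sibedod
  rule 2 (debuccalisation): sibedod → hibedod
  rule 3: no change — hibedod
  ⇒ Irdenic hibedod
Kareve: *sibadod
  sibadod → sivazod   [intervocalic lenition]
  sivazod → sevazod   [vowel merger]
  sevazod → sevazot   [unconditioned shift]
  sevazot (rule 4 does not apply)
  giving Kareve sevazot.
*sibadod is the unique common source.

*sibadod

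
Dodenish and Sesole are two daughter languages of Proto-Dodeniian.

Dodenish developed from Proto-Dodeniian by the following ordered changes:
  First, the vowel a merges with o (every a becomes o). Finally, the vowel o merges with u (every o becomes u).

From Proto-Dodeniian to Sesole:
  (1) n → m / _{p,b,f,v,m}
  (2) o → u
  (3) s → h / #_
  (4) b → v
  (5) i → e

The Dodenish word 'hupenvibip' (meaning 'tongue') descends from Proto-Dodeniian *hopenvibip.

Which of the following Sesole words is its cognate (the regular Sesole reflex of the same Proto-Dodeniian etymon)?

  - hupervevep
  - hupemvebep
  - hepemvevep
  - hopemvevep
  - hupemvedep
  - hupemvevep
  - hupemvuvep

Sesole: start from *hopenvibip.
  rule 1 (nasal place assimilation): hopenvibip → hopemvibip
  rule 2 (vowel merger): hopemvibip → hupemvibip
  rule 3: no change — hupemvibip
  rule 4 (unconditioned shift): hupemvibip → hupemvivip
  rule 5 (vowel merger): hupemvivip → hupemvevep
  ⇒ Sesole hupemvevep

hupemvevep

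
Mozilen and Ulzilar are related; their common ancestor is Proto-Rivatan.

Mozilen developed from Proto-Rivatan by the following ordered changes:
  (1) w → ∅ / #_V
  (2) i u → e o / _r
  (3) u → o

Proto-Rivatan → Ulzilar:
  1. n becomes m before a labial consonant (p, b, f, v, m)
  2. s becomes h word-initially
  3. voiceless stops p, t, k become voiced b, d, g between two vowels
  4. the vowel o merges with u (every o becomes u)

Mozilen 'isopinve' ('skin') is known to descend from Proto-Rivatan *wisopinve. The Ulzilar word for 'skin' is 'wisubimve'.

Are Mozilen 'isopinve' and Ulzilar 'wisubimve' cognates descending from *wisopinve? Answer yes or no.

Derive the expected Ulzilar reflex of *wisopinve:
Ulzilar: start from *wisopinve.
  rule 1 (nasal place assimilation): wisopinve → wisopimve
  rule 2: no change — wisopimve
  rule 3 (intervocalic voicing): wisopimve → wisobimve
  rule 4 (vowel merger): wisobimve → wisubimve
  ⇒ Ulzilar wisubimve
Ulzilar 'wisubimve' matches the regular reflex exactly, so the pair is cognate.

yes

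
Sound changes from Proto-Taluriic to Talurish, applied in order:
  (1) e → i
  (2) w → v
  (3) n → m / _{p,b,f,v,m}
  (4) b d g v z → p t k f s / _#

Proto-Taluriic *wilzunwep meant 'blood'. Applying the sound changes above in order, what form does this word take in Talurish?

vilzumvip

Talurish: *wilzunwep > wilzunwip > vilzunvip > vilzumvip  (by vowel merger, unconditioned shift, nasal place assimilation)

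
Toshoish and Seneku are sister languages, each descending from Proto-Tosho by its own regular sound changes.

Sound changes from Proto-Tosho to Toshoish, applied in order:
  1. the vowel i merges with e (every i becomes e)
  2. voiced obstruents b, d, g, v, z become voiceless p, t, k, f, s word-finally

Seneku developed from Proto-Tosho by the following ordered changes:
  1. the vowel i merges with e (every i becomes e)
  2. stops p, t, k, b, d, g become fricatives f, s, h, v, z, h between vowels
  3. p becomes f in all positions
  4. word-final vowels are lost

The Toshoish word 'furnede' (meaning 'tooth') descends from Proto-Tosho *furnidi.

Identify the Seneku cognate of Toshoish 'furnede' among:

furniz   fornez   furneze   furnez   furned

Seneku: *furnidi > furnede > furneze > furnez  (by vowel merger, intervocalic lenition, apocope)

furnez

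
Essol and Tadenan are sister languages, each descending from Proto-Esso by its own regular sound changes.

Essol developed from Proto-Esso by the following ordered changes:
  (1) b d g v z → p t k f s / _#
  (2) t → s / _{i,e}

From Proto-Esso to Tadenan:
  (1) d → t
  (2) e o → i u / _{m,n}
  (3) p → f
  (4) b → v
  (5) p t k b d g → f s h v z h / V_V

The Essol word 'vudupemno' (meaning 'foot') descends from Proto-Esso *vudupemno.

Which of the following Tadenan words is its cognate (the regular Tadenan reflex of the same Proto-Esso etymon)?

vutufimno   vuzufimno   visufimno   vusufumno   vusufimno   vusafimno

vusufimno

Tadenan: start from *vudupemno.
  rule 1 (unconditioned shift): vudupemno → vutupemno
  rule 2 (pre-nasal raising): vutupemno → vutupimno
  rule 3 (unconditioned shift): vutupimno → vutufimno
  rule 4: no change — vutufimno
  rule 5 (intervocalic lenition): vutufimno → vusufimno
  ⇒ Tadenan vusufimno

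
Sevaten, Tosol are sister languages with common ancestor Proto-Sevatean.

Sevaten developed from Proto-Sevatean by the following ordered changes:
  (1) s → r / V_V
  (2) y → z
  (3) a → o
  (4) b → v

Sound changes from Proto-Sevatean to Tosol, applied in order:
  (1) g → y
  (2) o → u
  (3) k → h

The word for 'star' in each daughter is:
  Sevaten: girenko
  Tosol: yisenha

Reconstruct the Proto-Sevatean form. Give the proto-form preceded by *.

Position 1: Sevaten has g, Tosol has y. Sevaten preserves g here (none of its changes turn any other segment into g), so the proto-segment is *g.
Position 7: Sevaten has o, Tosol has a. Tosol preserves a here (none of its changes turn any other segment into a), so the proto-segment is *a.
Verify the candidate proto-form against each daughter:
Sevaten: *gisenka
  gisenka → girenka   [rhotacism]
  girenka (rule 2 does not apply)
  girenka → girenko   [vowel merger]
  girenko (rule 4 does not apply)
  giving Sevaten girenko.
Tosol: *gisenka > yisenka > yisenha  (by unconditioned shift, unconditioned shift)
Only *gisenka yields all of Sevaten girenko, Tosol yisenha.

*gisenka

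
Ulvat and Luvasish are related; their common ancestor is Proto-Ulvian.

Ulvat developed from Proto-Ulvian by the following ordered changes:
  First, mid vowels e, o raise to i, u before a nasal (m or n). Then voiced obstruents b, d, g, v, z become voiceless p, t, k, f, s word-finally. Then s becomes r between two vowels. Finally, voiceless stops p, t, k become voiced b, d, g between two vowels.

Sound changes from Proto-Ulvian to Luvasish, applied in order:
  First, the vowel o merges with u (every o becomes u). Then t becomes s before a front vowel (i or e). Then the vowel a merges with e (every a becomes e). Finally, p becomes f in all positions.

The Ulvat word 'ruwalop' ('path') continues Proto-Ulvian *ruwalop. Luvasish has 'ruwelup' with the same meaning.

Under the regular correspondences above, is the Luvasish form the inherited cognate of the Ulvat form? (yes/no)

Derive the expected Luvasish reflex of *ruwalop:
Luvasish: start from *ruwalop.
  rule 1 (vowel merger): ruwalop → ruwalup
  rule 2: no change — ruwalup
  rule 3 (vowel merger): ruwalup → ruwelup
  rule 4 (unconditioned shift): ruwelup → ruweluf
  ⇒ Luvasish ruweluf
The regular Luvasish reflex would be 'ruweluf', but the attested form is 'ruwelup'. The correspondence is irregular, so they are not cognates (the Luvasish form has a different source).

no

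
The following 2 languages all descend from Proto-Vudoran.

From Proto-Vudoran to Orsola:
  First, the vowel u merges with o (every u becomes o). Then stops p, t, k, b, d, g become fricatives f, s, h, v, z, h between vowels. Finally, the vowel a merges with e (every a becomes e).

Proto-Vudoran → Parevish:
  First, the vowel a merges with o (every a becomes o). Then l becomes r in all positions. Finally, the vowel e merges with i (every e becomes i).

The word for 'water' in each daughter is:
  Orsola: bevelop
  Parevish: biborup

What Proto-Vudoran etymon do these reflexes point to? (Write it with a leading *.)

*bebalup

Position 3: Orsola has v, Parevish has b. Parevish preserves b here (none of its changes turn any other segment into b), so the proto-segment is *b.
Position 4: Orsola has e, Parevish has o. Taking the neighbouring segments as reconstructed: Orsola e could go back to *a or *e; Parevish o could go back to *a or *o — the one source consistent with every daughter is *a.
Verify the candidate proto-form against each daughter:
Orsola: *bebalup > bebalop > bevalop > bevelop  (by vowel merger, intervocalic lenition, vowel merger)
Parevish: *bebalup
  bebalup → bebolup   [vowel merger]
  bebolup → beborup   [unconditioned shift]
  beborup → biborup   [vowel merger]
  giving Parevish biborup.
*bebalup is the unique common source.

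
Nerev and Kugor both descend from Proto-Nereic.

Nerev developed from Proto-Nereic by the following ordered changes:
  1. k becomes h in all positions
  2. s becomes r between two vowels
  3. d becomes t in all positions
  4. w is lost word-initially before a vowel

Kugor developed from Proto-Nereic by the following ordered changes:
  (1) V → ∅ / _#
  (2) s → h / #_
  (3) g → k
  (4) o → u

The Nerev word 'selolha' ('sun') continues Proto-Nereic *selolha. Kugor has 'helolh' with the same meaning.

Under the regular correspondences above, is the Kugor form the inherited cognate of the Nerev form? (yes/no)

Derive the expected Kugor reflex of *selolha:
Kugor: start from *selolha.
  rule 1 (apocope): selolha → selolh
  rule 2 (debuccalisation): selolh → helolh
  rule 3: no change — helolh
  rule 4 (vowel merger): helolh → helulh
  ⇒ Kugor helulh
The regular Kugor reflex would be 'helulh', but the attested form is 'helolh'. The correspondence is irregular, so they are not cognates (the Kugor form has a different source).

no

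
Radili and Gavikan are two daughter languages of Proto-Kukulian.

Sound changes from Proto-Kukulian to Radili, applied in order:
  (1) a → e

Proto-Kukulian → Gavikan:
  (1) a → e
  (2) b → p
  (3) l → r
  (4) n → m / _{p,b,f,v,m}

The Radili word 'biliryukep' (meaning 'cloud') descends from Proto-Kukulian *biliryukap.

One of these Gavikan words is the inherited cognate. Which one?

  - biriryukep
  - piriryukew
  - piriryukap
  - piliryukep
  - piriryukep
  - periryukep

piriryukep

Gavikan: *biliryukap > biliryukep > piliryukep > piriryukep  (by vowel merger, unconditioned shift, unconditioned shift)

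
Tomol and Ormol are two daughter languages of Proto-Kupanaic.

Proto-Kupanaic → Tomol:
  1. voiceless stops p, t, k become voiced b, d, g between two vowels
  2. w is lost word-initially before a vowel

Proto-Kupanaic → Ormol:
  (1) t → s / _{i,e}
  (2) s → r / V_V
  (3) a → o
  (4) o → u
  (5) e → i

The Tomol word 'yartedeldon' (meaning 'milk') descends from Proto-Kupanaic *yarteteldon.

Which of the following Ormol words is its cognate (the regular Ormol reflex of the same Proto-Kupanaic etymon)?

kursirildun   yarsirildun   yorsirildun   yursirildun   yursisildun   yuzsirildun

yursirildun

Ormol: *yarteteldon
  yarteteldon → yarseseldon   [palatalisation]
  yarseseldon → yarsereldon   [rhotacism]
  yarsereldon → yorsereldon   [vowel merger]
  yorsereldon → yursereldun   [vowel merger]
  yursereldun → yursirildun   [vowel merger]
  giving Ormol yursirildun.
The other candidates each miss or misapply at least one Ormol change.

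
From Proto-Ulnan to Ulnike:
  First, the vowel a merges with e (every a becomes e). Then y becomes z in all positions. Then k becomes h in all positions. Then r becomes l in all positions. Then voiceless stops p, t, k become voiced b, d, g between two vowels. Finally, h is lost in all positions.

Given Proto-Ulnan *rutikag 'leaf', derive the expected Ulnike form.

Ulnike: *rutikag > rutikeg > rutiheg > lutiheg > ludiheg > ludieg  (by vowel merger, unconditioned shift, unconditioned shift, intervocalic voicing, h-loss)

ludieg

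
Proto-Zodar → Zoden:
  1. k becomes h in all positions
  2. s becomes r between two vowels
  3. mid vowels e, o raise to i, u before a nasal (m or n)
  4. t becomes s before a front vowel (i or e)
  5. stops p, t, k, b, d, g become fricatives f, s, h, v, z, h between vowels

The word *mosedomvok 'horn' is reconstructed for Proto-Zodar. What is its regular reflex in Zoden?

Zoden: start from *mosedomvok.
  rule 1 (unconditioned shift): mosedomvok → mosedomvoh
  rule 2 (rhotacism): mosedomvoh → moredomvoh
  rule 3 (pre-nasal raising): moredomvoh → moredumvoh
  rule 4: no change — moredumvoh
  rule 5 (intervocalic lenition): moredumvoh → morezumvoh
  ⇒ Zoden morezumvoh

morezumvoh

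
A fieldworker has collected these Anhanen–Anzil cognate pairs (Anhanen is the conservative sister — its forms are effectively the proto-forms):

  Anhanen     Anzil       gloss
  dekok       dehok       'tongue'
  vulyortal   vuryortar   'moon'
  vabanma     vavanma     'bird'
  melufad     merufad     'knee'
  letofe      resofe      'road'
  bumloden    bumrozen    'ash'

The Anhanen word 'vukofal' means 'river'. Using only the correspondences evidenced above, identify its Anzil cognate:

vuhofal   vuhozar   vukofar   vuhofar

dekok ~ dehok — Anhanen k corresponds to Anzil h between vowels (before a back vowel).
vulyortal ~ vuryortar — Anhanen l corresponds to Anzil r word-finally.
Applying these to Anhanen 'vukofal':
  vukofal → vuhofal   (k→h between vowels (before a back vowel))
  vuhofal → vuhofar   (l→r word-finally)
So the Anzil cognate is 'vuhofar'.

vuhofar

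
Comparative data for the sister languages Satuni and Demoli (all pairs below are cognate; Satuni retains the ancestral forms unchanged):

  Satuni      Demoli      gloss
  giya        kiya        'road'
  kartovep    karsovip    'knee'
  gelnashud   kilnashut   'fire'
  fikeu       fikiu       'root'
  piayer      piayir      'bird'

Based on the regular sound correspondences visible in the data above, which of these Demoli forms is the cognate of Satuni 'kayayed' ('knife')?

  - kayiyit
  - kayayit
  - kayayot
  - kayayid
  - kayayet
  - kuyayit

gelnashud ~ kilnashut — Satuni e corresponds to Demoli i after a consonant, before a consonant other than r, m, n, p, b, f, v.
gelnashud ~ kilnashut — Satuni d corresponds to Demoli t word-finally.
Applying these to Satuni 'kayayed':
  kayayed → kayayid   (e→i after a consonant, before a consonant other than r, m, n, p, b, f, v)
  kayayid → kayayit   (d→t word-finally)
So the Demoli cognate is 'kayayit'.

kayayit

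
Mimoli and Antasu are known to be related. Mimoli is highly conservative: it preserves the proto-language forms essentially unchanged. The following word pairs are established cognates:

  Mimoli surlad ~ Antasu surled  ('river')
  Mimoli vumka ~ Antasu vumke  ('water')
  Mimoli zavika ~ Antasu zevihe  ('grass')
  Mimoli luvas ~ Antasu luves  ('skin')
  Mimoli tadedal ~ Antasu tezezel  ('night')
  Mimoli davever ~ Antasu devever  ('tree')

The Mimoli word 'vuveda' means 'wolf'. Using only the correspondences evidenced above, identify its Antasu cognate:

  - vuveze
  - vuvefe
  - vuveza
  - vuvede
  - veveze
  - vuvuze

tadedal ~ tezezel — Mimoli d corresponds to Antasu z between vowels (before a back vowel).
vumka ~ vumke, zavika ~ zevihe — Mimoli a corresponds to Antasu e word-finally.
Applying these to Mimoli 'vuveda':
  vuveda → vuveza   (d→z between vowels (before a back vowel))
  vuveza → vuveze   (a→e word-finally)
So the Antasu cognate is 'vuveze'.

vuveze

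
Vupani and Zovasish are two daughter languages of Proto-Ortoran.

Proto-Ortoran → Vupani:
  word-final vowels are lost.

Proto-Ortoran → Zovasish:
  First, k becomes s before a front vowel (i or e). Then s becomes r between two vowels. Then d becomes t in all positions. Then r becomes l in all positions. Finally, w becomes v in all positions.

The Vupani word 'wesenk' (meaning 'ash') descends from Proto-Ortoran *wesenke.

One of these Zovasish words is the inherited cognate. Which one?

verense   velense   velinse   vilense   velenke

velense

Zovasish: *wesenke > wesense > werense > welense > velense  (by palatalisation, rhotacism, unconditioned shift, unconditioned shift)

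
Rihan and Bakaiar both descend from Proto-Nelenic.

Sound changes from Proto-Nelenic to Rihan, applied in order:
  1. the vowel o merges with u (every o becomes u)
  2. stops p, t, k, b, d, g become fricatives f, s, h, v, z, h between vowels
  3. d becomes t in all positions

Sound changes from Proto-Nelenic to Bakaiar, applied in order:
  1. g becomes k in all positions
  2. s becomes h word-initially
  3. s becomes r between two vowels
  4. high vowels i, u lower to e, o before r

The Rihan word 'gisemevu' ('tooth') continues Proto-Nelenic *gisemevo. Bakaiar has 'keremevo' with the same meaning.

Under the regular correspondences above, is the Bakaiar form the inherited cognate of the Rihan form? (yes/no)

yes

Derive the expected Bakaiar reflex of *gisemevo:
Bakaiar: *gisemevo
  gisemevo → kisemevo   [unconditioned shift]
  kisemevo (rule 2 does not apply)
  kisemevo → kiremevo   [rhotacism]
  kiremevo → keremevo   [pre-rhotic lowering]
  giving Bakaiar keremevo.
Bakaiar 'keremevo' matches the regular reflex exactly, so the pair is cognate.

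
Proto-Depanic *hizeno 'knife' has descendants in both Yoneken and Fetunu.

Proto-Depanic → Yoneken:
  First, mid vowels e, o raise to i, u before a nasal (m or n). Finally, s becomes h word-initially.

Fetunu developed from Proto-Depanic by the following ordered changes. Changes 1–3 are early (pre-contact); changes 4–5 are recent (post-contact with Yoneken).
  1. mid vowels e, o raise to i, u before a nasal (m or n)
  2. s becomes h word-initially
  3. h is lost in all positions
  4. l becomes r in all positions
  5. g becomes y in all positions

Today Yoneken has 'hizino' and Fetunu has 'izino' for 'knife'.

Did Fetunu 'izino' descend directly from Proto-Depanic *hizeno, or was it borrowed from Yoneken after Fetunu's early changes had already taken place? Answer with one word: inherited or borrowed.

inherited

If inherited, *hizeno would pass through all of Fetunu's changes:
Fetunu: *hizeno
  hizeno → hizino   [pre-nasal raising]
  hizino (rule 2 does not apply)
  hizino → izino   [h-loss]
  izino (rule 4 does not apply)
  izino (rule 5 does not apply)
  giving Fetunu izino.
If borrowed from Yoneken 'hizino' after the early changes, it would undergo only the recent ones:
  rule 4 (unconditioned shift): no change (hizino)
  rule 5 (unconditioned shift): no change (hizino)
  ⇒ as a loan: hizino
Fetunu 'izino' matches the inherited outcome exactly, so it is an inherited cognate, not a loan.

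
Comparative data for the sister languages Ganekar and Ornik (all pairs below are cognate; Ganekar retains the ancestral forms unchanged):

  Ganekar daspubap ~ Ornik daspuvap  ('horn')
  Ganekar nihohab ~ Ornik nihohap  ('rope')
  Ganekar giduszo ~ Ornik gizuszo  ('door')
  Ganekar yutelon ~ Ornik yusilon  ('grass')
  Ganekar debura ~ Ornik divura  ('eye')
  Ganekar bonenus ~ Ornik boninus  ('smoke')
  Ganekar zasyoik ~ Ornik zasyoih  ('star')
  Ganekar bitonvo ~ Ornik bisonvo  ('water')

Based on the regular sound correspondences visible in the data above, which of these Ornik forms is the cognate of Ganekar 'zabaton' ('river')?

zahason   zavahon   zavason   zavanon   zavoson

daspubap ~ daspuvap — Ganekar b corresponds to Ornik v between vowels (before a back vowel).
bitonvo ~ bisonvo — Ganekar t corresponds to Ornik s between vowels (before a back vowel).
Applying these to Ganekar 'zabaton':
  zabaton → zavaton   (b→v between vowels (before a back vowel))
  zavaton → zavason   (t→s between vowels (before a back vowel))
So the Ornik cognate is 'zavason'.

zavason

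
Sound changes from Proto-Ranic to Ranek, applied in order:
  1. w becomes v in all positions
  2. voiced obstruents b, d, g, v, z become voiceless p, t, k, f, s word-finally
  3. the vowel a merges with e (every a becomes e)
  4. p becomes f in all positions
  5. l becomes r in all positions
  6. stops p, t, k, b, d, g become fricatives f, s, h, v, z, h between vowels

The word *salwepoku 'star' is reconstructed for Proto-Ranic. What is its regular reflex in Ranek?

servefohu

Ranek: *salwepoku
  salwepoku → salvepoku   [unconditioned shift]
  salvepoku (rule 2 does not apply)
  salvepoku → selvepoku   [vowel merger]
  selvepoku → selvefoku   [unconditioned shift]
  selvefoku → servefoku   [unconditioned shift]
  servefoku → servefohu   [intervocalic lenition]
  giving Ranek servefohu.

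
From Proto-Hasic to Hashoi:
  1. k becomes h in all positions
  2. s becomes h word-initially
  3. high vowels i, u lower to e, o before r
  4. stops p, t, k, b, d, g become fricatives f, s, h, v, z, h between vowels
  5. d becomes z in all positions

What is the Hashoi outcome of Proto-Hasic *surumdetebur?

Hashoi: *surumdetebur > hurumdetebur > horumdetebor > horumdesevor > horumzesevor  (by debuccalisation, pre-rhotic lowering, intervocalic lenition, unconditioned shift)

horumzesevor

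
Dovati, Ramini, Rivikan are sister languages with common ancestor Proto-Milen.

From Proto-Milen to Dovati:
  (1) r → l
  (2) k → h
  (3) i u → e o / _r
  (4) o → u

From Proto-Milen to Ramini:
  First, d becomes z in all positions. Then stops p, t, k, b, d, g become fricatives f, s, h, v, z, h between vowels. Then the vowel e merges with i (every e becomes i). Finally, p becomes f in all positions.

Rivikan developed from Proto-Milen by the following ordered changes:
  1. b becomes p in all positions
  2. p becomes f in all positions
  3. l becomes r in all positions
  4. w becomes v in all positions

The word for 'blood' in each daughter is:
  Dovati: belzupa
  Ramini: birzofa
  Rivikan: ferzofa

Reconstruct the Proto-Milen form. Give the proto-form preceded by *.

*berzopa

Position 5: Dovati has u, Ramini has o, Rivikan has o. Ramini preserves o here (none of its changes turn any other segment into o), so the proto-segment is *o.
Position 6: Dovati has p, Ramini has f, Rivikan has f. Dovati preserves p here (none of its changes turn any other segment into p), so the proto-segment is *p.
Position 1: Dovati has b, Ramini has b, Rivikan has f. Dovati preserves b here (none of its changes turn any other segment into b), so the proto-segment is *b.
This points to *berzopa. Verify forward in each daughter:
Dovati: *berzopa > belzopa > belzupa  (by unconditioned shift, vowel merger)
Ramini: *berzopa > berzofa > birzofa  (by intervocalic lenition, vowel merger)
Rivikan: *berzopa
  berzopa → perzopa   [unconditioned shift]
  perzopa → ferzofa   [unconditioned shift]
  ferzofa (rule 3 does not apply)
  ferzofa (rule 4 does not apply)
  giving Rivikan ferzofa.
Only *berzopa yields all of Dovati belzupa, Ramini birzofa, Rivikan ferzofa.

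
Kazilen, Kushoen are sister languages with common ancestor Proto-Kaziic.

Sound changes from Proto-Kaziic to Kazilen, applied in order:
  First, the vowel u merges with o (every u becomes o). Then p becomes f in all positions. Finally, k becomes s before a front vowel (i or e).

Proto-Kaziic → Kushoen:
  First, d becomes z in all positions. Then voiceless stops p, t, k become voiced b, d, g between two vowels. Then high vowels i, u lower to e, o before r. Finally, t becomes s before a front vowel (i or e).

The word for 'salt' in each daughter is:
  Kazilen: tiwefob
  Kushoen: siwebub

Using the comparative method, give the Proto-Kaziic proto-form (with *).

*tiwepub

Position 5: Kazilen has f, Kushoen has b. Taking the neighbouring segments as reconstructed: Kazilen f could go back to *p or *f; Kushoen b could go back to *p or *b — the one source consistent with every daughter is *p.
Position 6: Kazilen has o, Kushoen has u. Kushoen preserves u here (none of its changes turn any other segment into u), so the proto-segment is *u.
Verify the candidate proto-form against each daughter:
Kazilen: *tiwepub
  tiwepub → tiwepob   [vowel merger]
  tiwepob → tiwefob   [unconditioned shift]
  tiwefob (rule 3 does not apply)
  giving Kazilen tiwefob.
Kushoen: start from *tiwepub.
  rule 1: no change — tiwepub
  rule 2 (intervocalic voicing): tiwepub → tiwebub
  rule 3: no change — tiwebub
  rule 4 (palatalisation): tiwebub → siwebub
  ⇒ Kushoen siwebub
Only *tiwepub yields all of Kazilen tiwefob, Kushoen siwebub.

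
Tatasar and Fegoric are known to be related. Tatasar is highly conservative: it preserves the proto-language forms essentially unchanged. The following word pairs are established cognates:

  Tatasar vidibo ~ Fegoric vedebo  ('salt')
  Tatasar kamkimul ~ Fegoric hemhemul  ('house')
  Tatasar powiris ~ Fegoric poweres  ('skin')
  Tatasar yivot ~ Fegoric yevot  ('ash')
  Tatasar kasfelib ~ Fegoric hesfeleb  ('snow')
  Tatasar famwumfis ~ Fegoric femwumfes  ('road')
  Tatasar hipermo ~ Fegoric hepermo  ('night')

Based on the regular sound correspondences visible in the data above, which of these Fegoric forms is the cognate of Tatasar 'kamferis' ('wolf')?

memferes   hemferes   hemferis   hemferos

hemferes

kamkimul ~ hemhemul, kasfelib ~ hesfeleb — Tatasar k corresponds to Fegoric h word-initially before a back vowel.
kamkimul ~ hemhemul, famwumfis ~ femwumfes — Tatasar a corresponds to Fegoric e after a consonant, before a nasal.
vidibo ~ vedebo, powiris ~ poweres — Tatasar i corresponds to Fegoric e after a consonant, before a consonant other than r, m, n, p, b, f, v.
Applying these to Tatasar 'kamferis':
  kamferis → hamferis   (k→h word-initially before a back vowel)
  hamferis → hemferis   (a→e after a consonant, before a nasal)
  hemferis → hemferes   (i→e after a consonant, before a consonant other than r, m, n, p, b, f, v)
So the Fegoric cognate is 'hemferes'.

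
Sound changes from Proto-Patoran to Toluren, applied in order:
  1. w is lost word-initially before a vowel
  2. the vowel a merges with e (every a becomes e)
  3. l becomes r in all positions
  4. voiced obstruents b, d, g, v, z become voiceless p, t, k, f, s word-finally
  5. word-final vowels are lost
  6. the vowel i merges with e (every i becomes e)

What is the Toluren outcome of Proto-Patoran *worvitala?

orveter

Toluren: start from *worvitala.
  rule 1 (glide loss): worvitala → orvitala
  rule 2 (vowel merger): orvitala → orvitele
  rule 3 (unconditioned shift): orvitele → orvitere
  rule 4: no change — orvitere
  rule 5 (apocope): orvitere → orviter
  rule 6 (vowel merger): orviter → orveter
  ⇒ Toluren orveter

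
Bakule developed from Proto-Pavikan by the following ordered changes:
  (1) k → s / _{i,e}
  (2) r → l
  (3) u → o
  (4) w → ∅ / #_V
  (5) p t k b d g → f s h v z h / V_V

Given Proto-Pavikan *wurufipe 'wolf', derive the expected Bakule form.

Bakule: start from *wurufipe.
  rule 1: no change — wurufipe
  rule 2 (unconditioned shift): wurufipe → wulufipe
  rule 3 (vowel merger): wulufipe → wolofipe
  rule 4 (glide loss): wolofipe → olofipe
  rule 5 (intervocalic lenition): olofipe → olofife
  ⇒ Bakule olofife

olofife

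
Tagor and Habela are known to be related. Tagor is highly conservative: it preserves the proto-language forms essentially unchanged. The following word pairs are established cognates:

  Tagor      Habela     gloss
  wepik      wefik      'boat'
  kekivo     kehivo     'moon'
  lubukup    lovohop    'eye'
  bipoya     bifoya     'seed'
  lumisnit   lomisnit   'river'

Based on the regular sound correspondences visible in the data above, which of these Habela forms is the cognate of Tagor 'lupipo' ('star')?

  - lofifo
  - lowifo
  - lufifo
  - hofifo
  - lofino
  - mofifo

lubukup ~ lovohop — Tagor u corresponds to Habela o after a consonant, before a labial obstruent.
wepik ~ wefik — Tagor p corresponds to Habela f between vowels (before a front vowel).
bipoya ~ bifoya — Tagor p corresponds to Habela f between vowels (before a back vowel).
Applying these to Tagor 'lupipo':
  lupipo → lopipo   (u→o after a consonant, before a labial obstruent)
  lopipo → lofipo   (p→f between vowels (before a front vowel))
  lofipo → lofifo   (p→f between vowels (before a back vowel))
So the Habela cognate is 'lofifo'.

lofifo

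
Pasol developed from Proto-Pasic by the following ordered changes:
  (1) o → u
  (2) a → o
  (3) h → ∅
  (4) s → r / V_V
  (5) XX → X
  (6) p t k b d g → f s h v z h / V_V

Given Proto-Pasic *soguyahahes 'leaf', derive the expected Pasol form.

Pasol: start from *soguyahahes.
  rule 1 (vowel merger): soguyahahes → suguyahahes
  rule 2 (vowel merger): suguyahahes → suguyohohes
  rule 3 (h-loss): suguyohohes → suguyooes
  rule 4: no change — suguyooes
  rule 5 (degemination): suguyooes → suguyoes
  rule 6 (intervocalic lenition): suguyoes → suhuyoes
  ⇒ Pasol suhuyoes

suhuyoes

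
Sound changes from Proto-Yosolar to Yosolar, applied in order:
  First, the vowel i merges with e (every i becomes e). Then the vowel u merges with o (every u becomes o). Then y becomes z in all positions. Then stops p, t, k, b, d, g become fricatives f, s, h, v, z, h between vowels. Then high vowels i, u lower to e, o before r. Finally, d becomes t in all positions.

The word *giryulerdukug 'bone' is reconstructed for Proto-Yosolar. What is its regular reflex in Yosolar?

gerzolertohog

Yosolar: *giryulerdukug
  giryulerdukug → geryulerdukug   [vowel merger]
  geryulerdukug → geryolerdokog   [vowel merger]
  geryolerdokog → gerzolerdokog   [unconditioned shift]
  gerzolerdokog → gerzolerdohog   [intervocalic lenition]
  gerzolerdohog (rule 5 does not apply)
  gerzolerdohog → gerzolertohog   [unconditioned shift]
  giving Yosolar gerzolertohog.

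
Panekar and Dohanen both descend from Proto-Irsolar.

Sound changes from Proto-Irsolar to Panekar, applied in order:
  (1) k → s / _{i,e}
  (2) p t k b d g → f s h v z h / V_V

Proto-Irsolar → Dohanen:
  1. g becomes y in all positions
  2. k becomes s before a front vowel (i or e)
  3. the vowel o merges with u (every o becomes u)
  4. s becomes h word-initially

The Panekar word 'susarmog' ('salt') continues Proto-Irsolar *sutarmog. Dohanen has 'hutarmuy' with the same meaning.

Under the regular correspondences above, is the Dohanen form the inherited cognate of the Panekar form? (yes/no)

yes

Derive the expected Dohanen reflex of *sutarmog:
Dohanen: *sutarmog > sutarmoy > sutarmuy > hutarmuy  (by unconditioned shift, vowel merger, debuccalisation)
Dohanen 'hutarmuy' matches the regular reflex exactly, so the pair is cognate.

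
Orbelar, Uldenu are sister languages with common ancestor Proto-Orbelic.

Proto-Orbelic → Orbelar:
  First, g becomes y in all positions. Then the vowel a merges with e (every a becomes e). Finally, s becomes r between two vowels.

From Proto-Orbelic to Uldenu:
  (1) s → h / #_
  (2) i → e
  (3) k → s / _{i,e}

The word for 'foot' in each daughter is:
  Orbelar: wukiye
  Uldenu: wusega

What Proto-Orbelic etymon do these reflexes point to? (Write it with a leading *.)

*wukiga

Position 4: Orbelar has i, Uldenu has e. Orbelar preserves i here (none of its changes turn any other segment into i), so the proto-segment is *i.
Position 3: Orbelar has k, Uldenu has s. Orbelar preserves k here (none of its changes turn any other segment into k), so the proto-segment is *k.
This points to *wukiga. Verify forward in each daughter:
Orbelar: *wukiga
  wukiga → wukiya   [unconditioned shift]
  wukiya → wukiye   [vowel merger]
  wukiye (rule 3 does not apply)
  giving Orbelar wukiye.
Uldenu: *wukiga > wukega > wusega  (by vowel merger, palatalisation)
No other proto-form is consistent with every reflex, so the reconstruction is *wukiga.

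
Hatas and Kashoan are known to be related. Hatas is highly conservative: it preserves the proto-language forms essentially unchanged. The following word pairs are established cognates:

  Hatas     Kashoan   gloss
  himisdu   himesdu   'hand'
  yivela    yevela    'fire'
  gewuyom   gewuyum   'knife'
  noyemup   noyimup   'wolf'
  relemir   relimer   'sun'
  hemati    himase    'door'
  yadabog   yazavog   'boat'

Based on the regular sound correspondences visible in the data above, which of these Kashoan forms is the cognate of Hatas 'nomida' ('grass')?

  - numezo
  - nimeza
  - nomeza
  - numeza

gewuyom ~ gewuyum — Hatas o corresponds to Kashoan u after a consonant, before a nasal.
himisdu ~ himesdu — Hatas i corresponds to Kashoan e after a consonant, before a consonant other than r, m, n, p, b, f, v.
yadabog ~ yazavog — Hatas d corresponds to Kashoan z between vowels (before a back vowel).
Applying these to Hatas 'nomida':
  nomida → numida   (o→u after a consonant, before a nasal)
  numida → numeda   (i→e after a consonant, before a consonant other than r, m, n, p, b, f, v)
  numeda → numeza   (d→z between vowels (before a back vowel))
So the Kashoan cognate is 'numeza'.

numeza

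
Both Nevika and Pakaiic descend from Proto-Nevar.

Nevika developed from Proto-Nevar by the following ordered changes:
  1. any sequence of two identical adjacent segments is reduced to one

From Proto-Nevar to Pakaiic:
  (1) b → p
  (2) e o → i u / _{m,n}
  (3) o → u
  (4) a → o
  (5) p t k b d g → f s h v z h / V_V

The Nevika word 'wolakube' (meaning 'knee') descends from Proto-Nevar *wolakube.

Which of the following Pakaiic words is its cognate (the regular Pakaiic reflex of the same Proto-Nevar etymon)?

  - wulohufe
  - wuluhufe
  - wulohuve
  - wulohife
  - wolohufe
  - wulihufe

Pakaiic: *wolakube
  wolakube → wolakupe   [unconditioned shift]
  wolakupe (rule 2 does not apply)
  wolakupe → wulakupe   [vowel merger]
  wulakupe → wulokupe   [vowel merger]
  wulokupe → wulohufe   [intervocalic lenition]
  giving Pakaiic wulohufe.
The other candidates each miss or misapply at least one Pakaiic change.

wulohufe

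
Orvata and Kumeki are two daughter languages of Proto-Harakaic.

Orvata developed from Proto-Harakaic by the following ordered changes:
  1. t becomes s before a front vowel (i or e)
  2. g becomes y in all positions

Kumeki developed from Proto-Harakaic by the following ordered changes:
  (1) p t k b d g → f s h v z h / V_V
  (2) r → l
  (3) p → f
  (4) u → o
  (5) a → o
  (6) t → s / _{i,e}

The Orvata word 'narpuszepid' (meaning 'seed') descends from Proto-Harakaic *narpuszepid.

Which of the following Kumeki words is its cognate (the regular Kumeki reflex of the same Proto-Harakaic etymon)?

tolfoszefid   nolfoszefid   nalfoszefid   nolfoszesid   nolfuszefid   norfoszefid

nolfoszefid

Kumeki: *narpuszepid > narpuszefid > nalpuszefid > nalfuszefid > nalfoszefid > nolfoszefid  (by intervocalic lenition, unconditioned shift, unconditioned shift, vowel merger, vowel merger)
Among the options, 'nolfoszefid' alone shows every Kumeki change applied in order.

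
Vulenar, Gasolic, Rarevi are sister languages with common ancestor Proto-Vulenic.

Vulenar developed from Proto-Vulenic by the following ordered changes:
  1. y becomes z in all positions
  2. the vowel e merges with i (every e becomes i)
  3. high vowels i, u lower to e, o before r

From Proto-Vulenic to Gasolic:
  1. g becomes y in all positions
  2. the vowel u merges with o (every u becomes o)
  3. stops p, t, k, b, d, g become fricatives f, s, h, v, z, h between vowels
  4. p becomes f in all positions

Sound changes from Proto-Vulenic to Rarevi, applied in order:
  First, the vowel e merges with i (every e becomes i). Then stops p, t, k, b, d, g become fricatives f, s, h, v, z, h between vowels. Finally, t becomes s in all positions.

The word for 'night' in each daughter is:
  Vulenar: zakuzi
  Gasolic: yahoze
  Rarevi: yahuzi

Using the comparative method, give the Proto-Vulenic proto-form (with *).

*yakuze

Position 6: Vulenar has i, Gasolic has e, Rarevi has i. Gasolic preserves e here (none of its changes turn any other segment into e), so the proto-segment is *e.
Position 4: Vulenar has u, Gasolic has o, Rarevi has u. Vulenar preserves u here (none of its changes turn any other segment into u), so the proto-segment is *u.
Position 3: Vulenar has k, Gasolic has h, Rarevi has h. Vulenar preserves k here (none of its changes turn any other segment into k), so the proto-segment is *k.
Continuing position by position gives *yakuze; check it forward:
Vulenar: *yakuze > zakuze > zakuzi  (by unconditioned shift, vowel merger)
Gasolic: *yakuze
  yakuze (rule 1 does not apply)
  yakuze → yakoze   [vowel merger]
  yakoze → yahoze   [intervocalic lenition]
  yahoze (rule 4 does not apply)
  giving Gasolic yahoze.
Rarevi: *yakuze
  yakuze → yakuzi   [vowel merger]
  yakuzi → yahuzi   [intervocalic lenition]
  yahuzi (rule 3 does not apply)
  giving Rarevi yahuzi.
Only *yakuze yields all of Vulenar zakuzi, Gasolic yahoze, Rarevi yahuzi.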